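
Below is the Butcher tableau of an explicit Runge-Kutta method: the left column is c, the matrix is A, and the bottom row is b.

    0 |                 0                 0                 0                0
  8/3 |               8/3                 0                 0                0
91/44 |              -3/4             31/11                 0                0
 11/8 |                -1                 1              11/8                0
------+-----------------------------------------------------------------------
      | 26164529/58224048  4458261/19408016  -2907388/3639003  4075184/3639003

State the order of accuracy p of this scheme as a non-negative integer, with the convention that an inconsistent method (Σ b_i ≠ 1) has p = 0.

3

b = (26164529/58224048, 4458261/19408016, -2907388/3639003, 4075184/3639003)
c = (0, 8/3, 91/44, 11/8)
Ac = (0, 0, 248/33, 529/96)
Σ b_i: 26164529/58224048·1 + 4458261/19408016·1 + (-2907388/3639003)·1 + 4075184/3639003·1 = 1 ✓
b·c: 4458261/19408016·8/3 + (-2907388/3639003)·91/44 + 4075184/3639003·11/8 = 1/2 ✓
b·c²: 4458261/19408016·64/9 + (-2907388/3639003)·8281/1936 + 4075184/3639003·121/64 = 1/3 ✓
b·Ac: (-2907388/3639003)·248/33 + 4075184/3639003·529/96 = 1/6 ✓
b·c³: 4458261/19408016·512/27 + (-2907388/3639003)·753571/85184 + 4075184/3639003·1331/512 = 766222163/3842787168 ≠ 1/4 ⇒ order 3.
b·(c∘Ac): (-2907388/3639003)·5642/363 + 4075184/3639003·5819/768 = -686962135/174672144 ≠ 1/8
b·Ac²: (-2907388/3639003)·1984/99 + 4075184/3639003·164641/12672 = -468018253/320232264 ≠ 1/12
b·A²c: 4075184/3639003·31/3 = 126330704/10917009 ≠ 1/24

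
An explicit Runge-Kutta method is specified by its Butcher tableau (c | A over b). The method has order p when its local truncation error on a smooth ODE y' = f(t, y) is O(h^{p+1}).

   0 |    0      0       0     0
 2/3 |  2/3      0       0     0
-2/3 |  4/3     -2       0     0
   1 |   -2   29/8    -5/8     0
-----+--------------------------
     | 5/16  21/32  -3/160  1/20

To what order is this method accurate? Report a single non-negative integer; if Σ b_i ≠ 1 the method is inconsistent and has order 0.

b = (5/16, 21/32, -3/160, 1/20)
c = (0, 2/3, -2/3, 1)
Ac = (0, 0, -4/3, 17/6)
Σ b_i: 5/16·1 + 21/32·1 + (-3/160)·1 + 1/20·1 = 1 ✓
b·c: 21/32·2/3 + (-3/160)·(-2/3) + 1/20·1 = 1/2 ✓
b·c²: 21/32·4/9 + (-3/160)·4/9 + 1/20·1 = 1/3 ✓
b·Ac: (-3/160)·(-4/3) + 1/20·17/6 = 1/6 ✓
b·c³: 21/32·8/27 + (-3/160)·(-8/27) + 1/20·1 = 1/4 ✓
b·(c∘Ac): (-3/160)·8/9 + 1/20·17/6 = 1/8 ✓
b·Ac²: (-3/160)·(-8/9) + 1/20·4/3 = 1/12 ✓
b·A²c: 1/20·5/6 = 1/24 ✓; 4 stages ⇒ order 4.

4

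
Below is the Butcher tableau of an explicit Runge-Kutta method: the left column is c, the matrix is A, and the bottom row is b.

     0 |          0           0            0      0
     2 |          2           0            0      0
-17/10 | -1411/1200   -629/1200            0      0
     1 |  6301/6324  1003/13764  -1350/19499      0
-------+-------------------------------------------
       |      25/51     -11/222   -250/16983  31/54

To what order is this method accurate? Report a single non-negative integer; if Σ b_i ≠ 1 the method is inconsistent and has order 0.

b = (25/51, -11/222, -250/16983, 31/54)
c = (0, 2, -17/10, 1)
Ac = (0, 0, -629/600, 49/186)
Σ b_i: 25/51·1 + (-11/222)·1 + (-250/16983)·1 + 31/54·1 = 1 ✓
b·c: (-11/222)·2 + (-250/16983)·(-17/10) + 31/54·1 = 1/2 ✓
b·c²: (-11/222)·4 + (-250/16983)·289/100 + 31/54·1 = 1/3 ✓
b·Ac: (-250/16983)·(-629/600) + 31/54·49/186 = 1/6 ✓
b·c³: (-11/222)·8 + (-250/16983)·(-4913/1000) + 31/54·1 = 1/4 ✓
b·(c∘Ac): (-250/16983)·10693/6000 + 31/54·49/186 = 1/8 ✓
b·Ac²: (-250/16983)·(-629/300) + 31/54·17/186 = 1/12 ✓
b·A²c: 31/54·9/124 = 1/24 ✓; 4 stages ⇒ order 4.

4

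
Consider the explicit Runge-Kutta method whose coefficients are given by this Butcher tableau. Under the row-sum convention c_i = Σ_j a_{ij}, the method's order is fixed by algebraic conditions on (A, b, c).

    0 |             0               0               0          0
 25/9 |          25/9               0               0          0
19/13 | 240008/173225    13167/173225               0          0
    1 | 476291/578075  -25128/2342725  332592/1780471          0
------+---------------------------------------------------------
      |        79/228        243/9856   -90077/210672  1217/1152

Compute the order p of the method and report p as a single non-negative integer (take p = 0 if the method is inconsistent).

4

b = (79/228, 243/9856, -90077/210672, 1217/1152)
c = (0, 25/9, 19/13, 1)
Ac = (0, 0, 1463/6929, 296/1217)
Σ b_i: 79/228·1 + 243/9856·1 + (-90077/210672)·1 + 1217/1152·1 = 1 ✓
b·c: 243/9856·25/9 + (-90077/210672)·19/13 + 1217/1152·1 = 1/2 ✓
b·c²: 243/9856·625/81 + (-90077/210672)·361/169 + 1217/1152·1 = 1/3 ✓
b·Ac: (-90077/210672)·1463/6929 + 1217/1152·296/1217 = 1/6 ✓
b·c³: 243/9856·15625/729 + (-90077/210672)·6859/2197 + 1217/1152·1 = 1/4 ✓
b·(c∘Ac): (-90077/210672)·27797/90077 + 1217/1152·296/1217 = 1/8 ✓
b·Ac²: (-90077/210672)·36575/62361 + 1217/1152·3464/10953 = 1/12 ✓
b·A²c: 1217/1152·48/1217 = 1/24 ✓; 4 stages ⇒ order 4.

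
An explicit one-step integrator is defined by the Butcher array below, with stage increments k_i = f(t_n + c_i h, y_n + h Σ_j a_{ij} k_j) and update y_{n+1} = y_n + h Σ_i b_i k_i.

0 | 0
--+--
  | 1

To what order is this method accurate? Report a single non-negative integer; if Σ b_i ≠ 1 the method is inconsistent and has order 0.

1

b = (1)
c = (0)
Σ b_i: 1·1 = 1 ✓; 1 stage ⇒ order 1.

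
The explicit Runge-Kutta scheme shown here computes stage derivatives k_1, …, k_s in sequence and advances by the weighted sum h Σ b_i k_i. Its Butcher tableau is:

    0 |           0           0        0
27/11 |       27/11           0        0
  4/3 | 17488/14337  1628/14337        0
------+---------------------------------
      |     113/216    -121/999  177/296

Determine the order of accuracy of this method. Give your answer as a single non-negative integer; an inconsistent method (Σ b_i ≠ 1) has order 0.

b = (113/216, -121/999, 177/296)
c = (0, 27/11, 4/3)
Ac = (0, 0, 148/531)
Σ b_i: 113/216·1 + (-121/999)·1 + 177/296·1 = 1 ✓
b·c: (-121/999)·27/11 + 177/296·4/3 = 1/2 ✓
b·c²: (-121/999)·729/121 + 177/296·16/9 = 1/3 ✓
b·Ac: 177/296·148/531 = 1/6 ✓; 3 stages ⇒ order 3.

3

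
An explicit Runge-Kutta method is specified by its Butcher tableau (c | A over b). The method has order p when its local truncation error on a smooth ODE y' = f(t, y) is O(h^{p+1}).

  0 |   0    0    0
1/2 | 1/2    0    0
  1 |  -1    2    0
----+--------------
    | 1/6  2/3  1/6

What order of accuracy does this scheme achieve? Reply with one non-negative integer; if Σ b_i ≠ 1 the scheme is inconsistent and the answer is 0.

b = (1/6, 2/3, 1/6)
c = (0, 1/2, 1)
Ac = (0, 0, 1)
Σ b_i: 1/6·1 + 2/3·1 + 1/6·1 = 1 ✓
b·c: 2/3·1/2 + 1/6·1 = 1/2 ✓
b·c²: 2/3·1/4 + 1/6·1 = 1/3 ✓
b·Ac: 1/6·1 = 1/6 ✓; 3 stages ⇒ order 3.

3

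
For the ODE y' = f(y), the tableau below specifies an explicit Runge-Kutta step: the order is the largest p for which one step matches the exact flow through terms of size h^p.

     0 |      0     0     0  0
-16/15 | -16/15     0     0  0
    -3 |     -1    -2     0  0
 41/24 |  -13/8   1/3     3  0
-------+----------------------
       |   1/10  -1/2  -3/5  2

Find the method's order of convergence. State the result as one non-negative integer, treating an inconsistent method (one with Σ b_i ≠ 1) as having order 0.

b = (1/10, -1/2, -3/5, 2)
c = (0, -16/15, -3, 41/24)
Ac = (0, 0, 32/15, -421/45)
Σ b_i: 1/10·1 + (-1/2)·1 + (-3/5)·1 + 2·1 = 1 ✓
b·c: (-1/2)·(-16/15) + (-3/5)·(-3) + 2·41/24 = 23/4 ≠ 1/2 ⇒ order 1.

1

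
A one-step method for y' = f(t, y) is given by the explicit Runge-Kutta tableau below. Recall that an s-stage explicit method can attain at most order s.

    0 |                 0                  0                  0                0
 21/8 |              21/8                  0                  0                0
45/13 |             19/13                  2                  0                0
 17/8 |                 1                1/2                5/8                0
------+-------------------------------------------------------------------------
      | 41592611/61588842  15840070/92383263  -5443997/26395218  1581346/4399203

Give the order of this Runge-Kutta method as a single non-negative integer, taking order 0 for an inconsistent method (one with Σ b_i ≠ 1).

3

b = (41592611/61588842, 15840070/92383263, -5443997/26395218, 1581346/4399203)
c = (0, 21/8, 45/13, 17/8)
Ac = (0, 0, 21/4, 723/208)
Σ b_i: 41592611/61588842·1 + 15840070/92383263·1 + (-5443997/26395218)·1 + 1581346/4399203·1 = 1 ✓
b·c: 15840070/92383263·21/8 + (-5443997/26395218)·45/13 + 1581346/4399203·17/8 = 1/2 ✓
b·c²: 15840070/92383263·441/64 + (-5443997/26395218)·2025/169 + 1581346/4399203·289/64 = 1/3 ✓
b·Ac: (-5443997/26395218)·21/4 + 1581346/4399203·723/208 = 1/6 ✓
b·c³: 15840070/92383263·9261/512 + (-5443997/26395218)·91125/2197 + 1581346/4399203·4913/512 = -7334772377/3660136896 ≠ 1/4 ⇒ order 3.
b·(c∘Ac): (-5443997/26395218)·945/52 + 1581346/4399203·12291/1664 = -102582323/93849664 ≠ 1/8
b·Ac²: (-5443997/26395218)·441/32 + 1581346/4399203·236529/21632 = 663742007/610022816 ≠ 1/12
b·A²c: 1581346/4399203·105/32 = 27673555/23462416 ≠ 1/24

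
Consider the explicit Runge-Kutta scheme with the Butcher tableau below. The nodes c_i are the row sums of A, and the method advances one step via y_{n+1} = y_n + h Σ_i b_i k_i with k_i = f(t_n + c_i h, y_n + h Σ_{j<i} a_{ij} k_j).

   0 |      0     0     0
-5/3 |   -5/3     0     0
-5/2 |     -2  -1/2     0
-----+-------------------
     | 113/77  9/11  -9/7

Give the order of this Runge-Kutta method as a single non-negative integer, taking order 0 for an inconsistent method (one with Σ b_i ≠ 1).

b = (113/77, 9/11, -9/7)
c = (0, -5/3, -5/2)
Ac = (0, 0, 5/6)
Σ b_i: 113/77·1 + 9/11·1 + (-9/7)·1 = 1 ✓
b·c: 9/11·(-5/3) + (-9/7)·(-5/2) = 285/154 ≠ 1/2 ⇒ order 1.

1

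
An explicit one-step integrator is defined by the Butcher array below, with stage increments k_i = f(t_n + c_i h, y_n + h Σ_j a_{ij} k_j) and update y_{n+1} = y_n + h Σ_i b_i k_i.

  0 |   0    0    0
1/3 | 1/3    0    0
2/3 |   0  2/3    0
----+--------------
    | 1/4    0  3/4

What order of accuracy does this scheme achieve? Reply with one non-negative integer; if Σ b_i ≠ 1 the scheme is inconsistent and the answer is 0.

b = (1/4, 0, 3/4)
c = (0, 1/3, 2/3)
Ac = (0, 0, 2/9)
Σ b_i: 1/4·1 + 3/4·1 = 1 ✓
b·c: 3/4·2/3 = 1/2 ✓
b·c²: 3/4·4/9 = 1/3 ✓
b·Ac: 3/4·2/9 = 1/6 ✓; 3 stages ⇒ order 3.

3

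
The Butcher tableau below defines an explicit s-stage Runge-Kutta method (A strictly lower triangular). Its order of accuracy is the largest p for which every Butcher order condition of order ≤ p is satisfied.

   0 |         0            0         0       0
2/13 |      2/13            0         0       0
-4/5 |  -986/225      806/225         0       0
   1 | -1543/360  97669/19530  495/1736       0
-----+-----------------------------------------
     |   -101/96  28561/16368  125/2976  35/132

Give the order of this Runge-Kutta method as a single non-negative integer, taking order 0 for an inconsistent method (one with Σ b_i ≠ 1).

b = (-101/96, 28561/16368, 125/2976, 35/132)
c = (0, 2/13, -4/5, 1)
Ac = (0, 0, 124/225, 341/630)
Σ b_i: (-101/96)·1 + 28561/16368·1 + 125/2976·1 + 35/132·1 = 1 ✓
b·c: 28561/16368·2/13 + 125/2976·(-4/5) + 35/132·1 = 1/2 ✓
b·c²: 28561/16368·4/169 + 125/2976·16/25 + 35/132·1 = 1/3 ✓
b·Ac: 125/2976·124/225 + 35/132·341/630 = 1/6 ✓
b·c³: 28561/16368·8/2197 + 125/2976·(-64/125) + 35/132·1 = 1/4 ✓
b·(c∘Ac): 125/2976·(-496/1125) + 35/132·341/630 = 1/8 ✓
b·Ac²: 125/2976·248/2925 + 35/132·176/585 = 1/12 ✓
b·A²c: 35/132·11/70 = 1/24 ✓; 4 stages ⇒ order 4.

4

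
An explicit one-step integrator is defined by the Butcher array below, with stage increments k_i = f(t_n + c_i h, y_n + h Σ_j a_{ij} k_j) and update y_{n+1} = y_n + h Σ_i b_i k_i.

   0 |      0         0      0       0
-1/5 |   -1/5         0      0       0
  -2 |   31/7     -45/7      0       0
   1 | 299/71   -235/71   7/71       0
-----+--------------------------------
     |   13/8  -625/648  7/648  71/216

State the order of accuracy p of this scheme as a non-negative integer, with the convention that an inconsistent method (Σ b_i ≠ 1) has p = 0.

b = (13/8, -625/648, 7/648, 71/216)
c = (0, -1/5, -2, 1)
Ac = (0, 0, 9/7, 33/71)
Σ b_i: 13/8·1 + (-625/648)·1 + 7/648·1 + 71/216·1 = 1 ✓
b·c: (-625/648)·(-1/5) + 7/648·(-2) + 71/216·1 = 1/2 ✓
b·c²: (-625/648)·1/25 + 7/648·4 + 71/216·1 = 1/3 ✓
b·Ac: 7/648·9/7 + 71/216·33/71 = 1/6 ✓
b·c³: (-625/648)·(-1/125) + 7/648·(-8) + 71/216·1 = 1/4 ✓
b·(c∘Ac): 7/648·(-18/7) + 71/216·33/71 = 1/8 ✓
b·Ac²: 7/648·(-9/35) + 71/216·93/355 = 1/12 ✓
b·A²c: 71/216·9/71 = 1/24 ✓; 4 stages ⇒ order 4.

4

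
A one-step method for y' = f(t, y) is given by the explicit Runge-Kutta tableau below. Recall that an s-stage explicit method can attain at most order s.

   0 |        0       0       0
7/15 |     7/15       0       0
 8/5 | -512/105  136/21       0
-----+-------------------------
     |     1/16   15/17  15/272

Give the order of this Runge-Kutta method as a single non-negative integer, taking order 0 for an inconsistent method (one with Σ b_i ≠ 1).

b = (1/16, 15/17, 15/272)
c = (0, 7/15, 8/5)
Ac = (0, 0, 136/45)
Σ b_i: 1/16·1 + 15/17·1 + 15/272·1 = 1 ✓
b·c: 15/17·7/15 + 15/272·8/5 = 1/2 ✓
b·c²: 15/17·49/225 + 15/272·64/25 = 1/3 ✓
b·Ac: 15/272·136/45 = 1/6 ✓; 3 stages ⇒ order 3.

3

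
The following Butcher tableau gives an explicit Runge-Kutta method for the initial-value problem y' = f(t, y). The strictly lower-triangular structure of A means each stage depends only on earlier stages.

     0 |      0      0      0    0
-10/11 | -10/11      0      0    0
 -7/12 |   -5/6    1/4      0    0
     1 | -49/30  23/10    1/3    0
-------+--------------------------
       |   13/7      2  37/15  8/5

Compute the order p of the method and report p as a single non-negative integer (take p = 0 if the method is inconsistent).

b = (13/7, 2, 37/15, 8/5)
c = (0, -10/11, -7/12, 1)
Ac = (0, 0, -5/22, -905/396)
Σ b_i: 13/7·1 + 2·1 + 37/15·1 + 8/5·1 = 832/105 ≠ 1 ⇒ order 0.

0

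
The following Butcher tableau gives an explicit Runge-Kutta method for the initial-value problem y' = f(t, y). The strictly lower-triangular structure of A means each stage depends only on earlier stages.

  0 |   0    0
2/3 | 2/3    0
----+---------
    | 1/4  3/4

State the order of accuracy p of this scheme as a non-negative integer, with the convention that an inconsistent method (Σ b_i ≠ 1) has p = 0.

2

b = (1/4, 3/4)
c = (0, 2/3)
Σ b_i: 1/4·1 + 3/4·1 = 1 ✓
b·c: 3/4·2/3 = 1/2 ✓; 2 stages ⇒ order 2.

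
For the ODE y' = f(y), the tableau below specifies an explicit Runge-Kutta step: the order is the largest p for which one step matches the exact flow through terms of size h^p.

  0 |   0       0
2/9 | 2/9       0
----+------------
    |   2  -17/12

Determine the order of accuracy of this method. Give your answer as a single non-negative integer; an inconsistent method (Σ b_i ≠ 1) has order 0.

0

b = (2, -17/12)
c = (0, 2/9)
Σ b_i: 2·1 + (-17/12)·1 = 7/12 ≠ 1 ⇒ order 0.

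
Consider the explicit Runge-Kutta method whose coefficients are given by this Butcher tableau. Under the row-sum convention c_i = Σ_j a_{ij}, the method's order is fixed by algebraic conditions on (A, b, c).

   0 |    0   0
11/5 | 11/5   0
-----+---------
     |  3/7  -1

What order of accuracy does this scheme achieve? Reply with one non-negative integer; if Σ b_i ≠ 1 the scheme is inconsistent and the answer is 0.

b = (3/7, -1)
c = (0, 11/5)
Σ b_i: 3/7·1 + (-1)·1 = -4/7 ≠ 1 ⇒ order 0.

0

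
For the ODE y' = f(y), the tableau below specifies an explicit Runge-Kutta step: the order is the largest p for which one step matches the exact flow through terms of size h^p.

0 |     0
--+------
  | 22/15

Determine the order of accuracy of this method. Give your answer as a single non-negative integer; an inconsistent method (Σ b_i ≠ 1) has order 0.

b = (22/15)
c = (0)
Σ b_i: 22/15·1 = 22/15 ≠ 1 ⇒ order 0.

0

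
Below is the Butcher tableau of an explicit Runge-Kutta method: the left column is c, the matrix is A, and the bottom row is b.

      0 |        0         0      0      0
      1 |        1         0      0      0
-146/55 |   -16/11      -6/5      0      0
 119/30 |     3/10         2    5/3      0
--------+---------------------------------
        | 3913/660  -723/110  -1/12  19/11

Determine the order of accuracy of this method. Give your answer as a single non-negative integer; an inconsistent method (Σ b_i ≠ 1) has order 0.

2

b = (3913/660, -723/110, -1/12, 19/11)
c = (0, 1, -146/55, 119/30)
Ac = (0, 0, -6/5, -80/33)
Σ b_i: 3913/660·1 + (-723/110)·1 + (-1/12)·1 + 19/11·1 = 1 ✓
b·c: (-723/110)·1 + (-1/12)·(-146/55) + 19/11·119/30 = 1/2 ✓
b·c²: (-723/110)·1 + (-1/12)·21316/3025 + 19/11·14161/900 = 2179931/108900 ≠ 1/3 ⇒ order 2.
b·Ac: (-1/12)·(-6/5) + 19/11·(-80/33) = -14837/3630 ≠ 1/6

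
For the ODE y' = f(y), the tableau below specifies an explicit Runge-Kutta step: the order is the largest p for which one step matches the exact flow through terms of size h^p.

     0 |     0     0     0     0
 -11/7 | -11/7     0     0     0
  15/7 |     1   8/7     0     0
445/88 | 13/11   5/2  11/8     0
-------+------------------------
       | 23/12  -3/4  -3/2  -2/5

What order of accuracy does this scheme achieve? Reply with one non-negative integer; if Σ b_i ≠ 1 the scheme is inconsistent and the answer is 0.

b = (23/12, -3/4, -3/2, -2/5)
c = (0, -11/7, 15/7, 445/88)
Ac = (0, 0, -88/49, -55/56)
Σ b_i: 23/12·1 + (-3/4)·1 + (-3/2)·1 + (-2/5)·1 = -11/15 ≠ 1 ⇒ order 0.

0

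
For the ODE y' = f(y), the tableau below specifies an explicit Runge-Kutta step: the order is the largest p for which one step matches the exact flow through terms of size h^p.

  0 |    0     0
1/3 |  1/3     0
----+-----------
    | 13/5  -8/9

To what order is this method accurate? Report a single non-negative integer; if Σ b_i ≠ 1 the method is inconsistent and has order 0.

0

b = (13/5, -8/9)
c = (0, 1/3)
Σ b_i: 13/5·1 + (-8/9)·1 = 77/45 ≠ 1 ⇒ order 0.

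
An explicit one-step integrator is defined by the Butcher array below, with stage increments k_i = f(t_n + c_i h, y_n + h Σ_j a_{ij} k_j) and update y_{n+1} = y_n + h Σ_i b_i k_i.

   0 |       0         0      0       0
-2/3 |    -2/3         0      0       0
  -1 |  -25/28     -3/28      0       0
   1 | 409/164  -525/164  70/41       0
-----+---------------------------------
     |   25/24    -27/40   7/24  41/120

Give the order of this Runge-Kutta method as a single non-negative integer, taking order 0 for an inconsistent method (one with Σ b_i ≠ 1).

4

b = (25/24, -27/40, 7/24, 41/120)
c = (0, -2/3, -1, 1)
Ac = (0, 0, 1/14, 35/82)
Σ b_i: 25/24·1 + (-27/40)·1 + 7/24·1 + 41/120·1 = 1 ✓
b·c: (-27/40)·(-2/3) + 7/24·(-1) + 41/120·1 = 1/2 ✓
b·c²: (-27/40)·4/9 + 7/24·1 + 41/120·1 = 1/3 ✓
b·Ac: 7/24·1/14 + 41/120·35/82 = 1/6 ✓
b·c³: (-27/40)·(-8/27) + 7/24·(-1) + 41/120·1 = 1/4 ✓
b·(c∘Ac): 7/24·(-1/14) + 41/120·35/82 = 1/8 ✓
b·Ac²: 7/24·(-1/21) + 41/120·35/123 = 1/12 ✓
b·A²c: 41/120·5/41 = 1/24 ✓; 4 stages ⇒ order 4.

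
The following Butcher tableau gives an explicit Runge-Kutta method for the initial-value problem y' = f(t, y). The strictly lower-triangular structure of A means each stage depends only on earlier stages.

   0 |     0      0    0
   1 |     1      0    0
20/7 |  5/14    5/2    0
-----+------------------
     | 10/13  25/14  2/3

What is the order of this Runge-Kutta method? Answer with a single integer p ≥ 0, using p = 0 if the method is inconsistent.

b = (10/13, 25/14, 2/3)
c = (0, 1, 20/7)
Ac = (0, 0, 5/2)
Σ b_i: 10/13·1 + 25/14·1 + 2/3·1 = 1759/546 ≠ 1 ⇒ order 0.

0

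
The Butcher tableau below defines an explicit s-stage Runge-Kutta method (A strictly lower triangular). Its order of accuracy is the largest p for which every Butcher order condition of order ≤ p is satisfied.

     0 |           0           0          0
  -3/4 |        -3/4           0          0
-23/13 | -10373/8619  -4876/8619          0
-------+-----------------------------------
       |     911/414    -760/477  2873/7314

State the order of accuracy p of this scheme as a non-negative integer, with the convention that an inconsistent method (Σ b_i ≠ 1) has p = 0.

3

b = (911/414, -760/477, 2873/7314)
c = (0, -3/4, -23/13)
Ac = (0, 0, 1219/2873)
Σ b_i: 911/414·1 + (-760/477)·1 + 2873/7314·1 = 1 ✓
b·c: (-760/477)·(-3/4) + 2873/7314·(-23/13) = 1/2 ✓
b·c²: (-760/477)·9/16 + 2873/7314·529/169 = 1/3 ✓
b·Ac: 2873/7314·1219/2873 = 1/6 ✓; 3 stages ⇒ order 3.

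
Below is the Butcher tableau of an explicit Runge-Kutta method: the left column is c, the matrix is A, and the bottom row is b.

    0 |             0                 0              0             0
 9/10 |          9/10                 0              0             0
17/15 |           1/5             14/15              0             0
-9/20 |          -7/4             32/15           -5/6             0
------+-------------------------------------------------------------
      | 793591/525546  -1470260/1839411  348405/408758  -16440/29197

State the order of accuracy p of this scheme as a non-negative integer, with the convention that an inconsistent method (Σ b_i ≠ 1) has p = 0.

b = (793591/525546, -1470260/1839411, 348405/408758, -16440/29197)
c = (0, 9/10, 17/15, -9/20)
Ac = (0, 0, 21/25, 439/450)
Σ b_i: 793591/525546·1 + (-1470260/1839411)·1 + 348405/408758·1 + (-16440/29197)·1 = 1 ✓
b·c: (-1470260/1839411)·9/10 + 348405/408758·17/15 + (-16440/29197)·(-9/20) = 1/2 ✓
b·c²: (-1470260/1839411)·81/100 + 348405/408758·289/225 + (-16440/29197)·81/400 = 1/3 ✓
b·Ac: 348405/408758·21/25 + (-16440/29197)·439/450 = 1/6 ✓
b·c³: (-1470260/1839411)·729/1000 + 348405/408758·4913/3375 + (-16440/29197)·(-729/8000) = 37281299/52554600 ≠ 1/4 ⇒ order 3.
b·(c∘Ac): 348405/408758·119/125 + (-16440/29197)·(-439/1000) = 309087/291970 ≠ 1/8
b·Ac²: 348405/408758·189/250 + (-16440/29197)·4439/6750 = 205777/750780 ≠ 1/12
b·A²c: (-16440/29197)·(-7/10) = 1644/4171 ≠ 1/24

3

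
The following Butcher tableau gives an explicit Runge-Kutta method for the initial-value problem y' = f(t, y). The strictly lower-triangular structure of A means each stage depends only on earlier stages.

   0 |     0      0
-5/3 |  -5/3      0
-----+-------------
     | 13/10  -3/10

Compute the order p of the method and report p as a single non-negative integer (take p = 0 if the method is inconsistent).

b = (13/10, -3/10)
c = (0, -5/3)
Σ b_i: 13/10·1 + (-3/10)·1 = 1 ✓
b·c: (-3/10)·(-5/3) = 1/2 ✓; 2 stages ⇒ order 2.

2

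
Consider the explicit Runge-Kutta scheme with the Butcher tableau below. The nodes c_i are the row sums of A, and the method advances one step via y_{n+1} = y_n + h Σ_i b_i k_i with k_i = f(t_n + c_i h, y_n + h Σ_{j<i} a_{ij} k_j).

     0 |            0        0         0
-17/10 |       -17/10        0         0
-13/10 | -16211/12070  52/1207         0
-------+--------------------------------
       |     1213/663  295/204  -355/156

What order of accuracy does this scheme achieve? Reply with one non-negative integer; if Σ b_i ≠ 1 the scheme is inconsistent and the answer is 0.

b = (1213/663, 295/204, -355/156)
c = (0, -17/10, -13/10)
Ac = (0, 0, -26/355)
Σ b_i: 1213/663·1 + 295/204·1 + (-355/156)·1 = 1 ✓
b·c: 295/204·(-17/10) + (-355/156)·(-13/10) = 1/2 ✓
b·c²: 295/204·289/100 + (-355/156)·169/100 = 1/3 ✓
b·Ac: (-355/156)·(-26/355) = 1/6 ✓; 3 stages ⇒ order 3.

3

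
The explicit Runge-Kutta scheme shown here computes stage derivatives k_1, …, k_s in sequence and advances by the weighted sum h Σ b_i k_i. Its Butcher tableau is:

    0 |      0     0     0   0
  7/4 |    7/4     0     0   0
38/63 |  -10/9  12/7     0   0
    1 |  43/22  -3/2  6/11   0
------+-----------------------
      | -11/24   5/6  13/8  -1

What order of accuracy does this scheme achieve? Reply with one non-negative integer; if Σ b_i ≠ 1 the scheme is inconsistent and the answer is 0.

1

b = (-11/24, 5/6, 13/8, -1)
c = (0, 7/4, 38/63, 1)
Ac = (0, 0, 3, -4243/1848)
Σ b_i: (-11/24)·1 + 5/6·1 + 13/8·1 + (-1)·1 = 1 ✓
b·c: 5/6·7/4 + 13/8·38/63 + (-1)·1 = 725/504 ≠ 1/2 ⇒ order 1.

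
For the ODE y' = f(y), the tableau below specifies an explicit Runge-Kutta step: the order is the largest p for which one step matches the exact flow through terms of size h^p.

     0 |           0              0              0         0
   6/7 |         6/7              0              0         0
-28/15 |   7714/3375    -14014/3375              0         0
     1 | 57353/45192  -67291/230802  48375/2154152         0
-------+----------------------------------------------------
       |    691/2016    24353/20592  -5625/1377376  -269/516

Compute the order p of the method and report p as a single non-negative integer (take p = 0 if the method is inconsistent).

4

b = (691/2016, 24353/20592, -5625/1377376, -269/516)
c = (0, 6/7, -28/15, 1)
Ac = (0, 0, -4004/1125, -157/538)
Σ b_i: 691/2016·1 + 24353/20592·1 + (-5625/1377376)·1 + (-269/516)·1 = 1 ✓
b·c: 24353/20592·6/7 + (-5625/1377376)·(-28/15) + (-269/516)·1 = 1/2 ✓
b·c²: 24353/20592·36/49 + (-5625/1377376)·784/225 + (-269/516)·1 = 1/3 ✓
b·Ac: (-5625/1377376)·(-4004/1125) + (-269/516)·(-157/538) = 1/6 ✓
b·c³: 24353/20592·216/343 + (-5625/1377376)·(-21952/3375) + (-269/516)·1 = 1/4 ✓
b·(c∘Ac): (-5625/1377376)·112112/16875 + (-269/516)·(-157/538) = 1/8 ✓
b·Ac²: (-5625/1377376)·(-1144/375) + (-269/516)·(-256/1883) = 1/12 ✓
b·A²c: (-269/516)·(-43/538) = 1/24 ✓; 4 stages ⇒ order 4.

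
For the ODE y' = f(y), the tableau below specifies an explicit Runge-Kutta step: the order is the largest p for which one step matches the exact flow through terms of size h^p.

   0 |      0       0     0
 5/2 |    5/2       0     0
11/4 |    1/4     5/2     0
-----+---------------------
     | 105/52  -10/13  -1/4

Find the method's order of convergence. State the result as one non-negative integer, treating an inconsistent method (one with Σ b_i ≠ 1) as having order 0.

b = (105/52, -10/13, -1/4)
c = (0, 5/2, 11/4)
Ac = (0, 0, 25/4)
Σ b_i: 105/52·1 + (-10/13)·1 + (-1/4)·1 = 1 ✓
b·c: (-10/13)·5/2 + (-1/4)·11/4 = -543/208 ≠ 1/2 ⇒ order 1.

1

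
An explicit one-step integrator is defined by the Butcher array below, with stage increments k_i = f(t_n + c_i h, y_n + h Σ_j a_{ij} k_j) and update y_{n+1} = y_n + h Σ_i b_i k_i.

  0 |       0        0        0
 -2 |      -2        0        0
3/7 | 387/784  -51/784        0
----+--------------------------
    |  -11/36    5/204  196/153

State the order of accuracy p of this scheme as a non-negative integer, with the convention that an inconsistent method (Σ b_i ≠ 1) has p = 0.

b = (-11/36, 5/204, 196/153)
c = (0, -2, 3/7)
Ac = (0, 0, 51/392)
Σ b_i: (-11/36)·1 + 5/204·1 + 196/153·1 = 1 ✓
b·c: 5/204·(-2) + 196/153·3/7 = 1/2 ✓
b·c²: 5/204·4 + 196/153·9/49 = 1/3 ✓
b·Ac: 196/153·51/392 = 1/6 ✓; 3 stages ⇒ order 3.

3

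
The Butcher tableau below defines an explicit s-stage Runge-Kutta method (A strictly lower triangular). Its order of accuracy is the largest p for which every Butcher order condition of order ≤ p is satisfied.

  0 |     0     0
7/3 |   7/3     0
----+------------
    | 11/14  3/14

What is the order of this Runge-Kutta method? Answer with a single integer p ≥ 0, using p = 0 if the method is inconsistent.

b = (11/14, 3/14)
c = (0, 7/3)
Σ b_i: 11/14·1 + 3/14·1 = 1 ✓
b·c: 3/14·7/3 = 1/2 ✓; 2 stages ⇒ order 2.

2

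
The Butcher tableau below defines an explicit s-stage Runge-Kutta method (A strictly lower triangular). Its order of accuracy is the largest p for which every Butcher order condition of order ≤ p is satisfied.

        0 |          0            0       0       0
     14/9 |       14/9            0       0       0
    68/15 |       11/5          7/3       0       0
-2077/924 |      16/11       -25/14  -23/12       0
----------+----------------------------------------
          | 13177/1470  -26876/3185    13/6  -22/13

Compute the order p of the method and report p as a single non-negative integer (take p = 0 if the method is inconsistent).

b = (13177/1470, -26876/3185, 13/6, -22/13)
c = (0, 14/9, 68/15, -2077/924)
Ac = (0, 0, 98/27, -172/15)
Σ b_i: 13177/1470·1 + (-26876/3185)·1 + 13/6·1 + (-22/13)·1 = 1 ✓
b·c: (-26876/3185)·14/9 + 13/6·68/15 + (-22/13)·(-2077/924) = 1/2 ✓
b·c²: (-26876/3185)·196/81 + 13/6·4624/225 + (-22/13)·4313929/853776 = 135849011/8731800 ≠ 1/3 ⇒ order 2.
b·Ac: 13/6·98/27 + (-22/13)·(-172/15) = 143573/5265 ≠ 1/6

2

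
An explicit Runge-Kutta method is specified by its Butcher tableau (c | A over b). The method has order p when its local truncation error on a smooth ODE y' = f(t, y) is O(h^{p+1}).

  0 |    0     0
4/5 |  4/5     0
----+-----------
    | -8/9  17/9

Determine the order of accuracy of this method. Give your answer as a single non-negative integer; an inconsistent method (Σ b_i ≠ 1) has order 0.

1

b = (-8/9, 17/9)
c = (0, 4/5)
Σ b_i: (-8/9)·1 + 17/9·1 = 1 ✓
b·c: 17/9·4/5 = 68/45 ≠ 1/2 ⇒ order 1.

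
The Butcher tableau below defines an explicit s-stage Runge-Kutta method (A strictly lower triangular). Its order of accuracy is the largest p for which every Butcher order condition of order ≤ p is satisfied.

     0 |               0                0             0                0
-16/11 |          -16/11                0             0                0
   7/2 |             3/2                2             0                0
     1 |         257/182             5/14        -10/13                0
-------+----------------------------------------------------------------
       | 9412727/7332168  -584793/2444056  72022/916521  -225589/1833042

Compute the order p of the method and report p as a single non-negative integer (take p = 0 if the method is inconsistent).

b = (9412727/7332168, -584793/2444056, 72022/916521, -225589/1833042)
c = (0, -16/11, 7/2, 1)
Ac = (0, 0, -32/11, -3215/1001)
Σ b_i: 9412727/7332168·1 + (-584793/2444056)·1 + 72022/916521·1 + (-225589/1833042)·1 = 1 ✓
b·c: (-584793/2444056)·(-16/11) + 72022/916521·7/2 + (-225589/1833042)·1 = 1/2 ✓
b·c²: (-584793/2444056)·256/121 + 72022/916521·49/4 + (-225589/1833042)·1 = 1/3 ✓
b·Ac: 72022/916521·(-32/11) + (-225589/1833042)·(-3215/1001) = 1/6 ✓
b·c³: (-584793/2444056)·(-4096/1331) + 72022/916521·343/8 + (-225589/1833042)·1 = 53533499/13442308 ≠ 1/4 ⇒ order 3.
b·(c∘Ac): 72022/916521·(-112/11) + (-225589/1833042)·(-3215/1001) = -2720981/6721154 ≠ 1/8
b·Ac²: 72022/916521·512/121 + (-225589/1833042)·(-190875/22022) = 56425471/40326924 ≠ 1/12
b·A²c: (-225589/1833042)·320/143 = -2776480/10081731 ≠ 1/24

3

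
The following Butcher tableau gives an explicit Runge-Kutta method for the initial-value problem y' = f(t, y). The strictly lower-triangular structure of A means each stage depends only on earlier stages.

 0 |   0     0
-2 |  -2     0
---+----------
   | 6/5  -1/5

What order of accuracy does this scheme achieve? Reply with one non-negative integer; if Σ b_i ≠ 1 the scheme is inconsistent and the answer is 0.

b = (6/5, -1/5)
c = (0, -2)
Σ b_i: 6/5·1 + (-1/5)·1 = 1 ✓
b·c: (-1/5)·(-2) = 2/5 ≠ 1/2 ⇒ order 1.

1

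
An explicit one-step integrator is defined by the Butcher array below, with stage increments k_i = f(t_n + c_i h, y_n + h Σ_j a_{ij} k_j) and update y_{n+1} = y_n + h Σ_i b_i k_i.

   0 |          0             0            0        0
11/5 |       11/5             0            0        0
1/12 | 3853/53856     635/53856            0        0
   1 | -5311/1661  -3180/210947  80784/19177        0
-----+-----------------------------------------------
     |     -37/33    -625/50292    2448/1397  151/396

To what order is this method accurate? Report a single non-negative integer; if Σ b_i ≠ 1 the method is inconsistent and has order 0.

b = (-37/33, -625/50292, 2448/1397, 151/396)
c = (0, 11/5, 1/12, 1)
Ac = (0, 0, 127/4896, 48/151)
Σ b_i: (-37/33)·1 + (-625/50292)·1 + 2448/1397·1 + 151/396·1 = 1 ✓
b·c: (-625/50292)·11/5 + 2448/1397·1/12 + 151/396·1 = 1/2 ✓
b·c²: (-625/50292)·121/25 + 2448/1397·1/144 + 151/396·1 = 1/3 ✓
b·Ac: 2448/1397·127/4896 + 151/396·48/151 = 1/6 ✓
b·c³: (-625/50292)·1331/125 + 2448/1397·1/1728 + 151/396·1 = 1/4 ✓
b·(c∘Ac): 2448/1397·127/58752 + 151/396·48/151 = 1/8 ✓
b·Ac²: 2448/1397·1397/24480 + 151/396·(-33/755) = 1/12 ✓
b·A²c: 151/396·33/302 = 1/24 ✓; 4 stages ⇒ order 4.

4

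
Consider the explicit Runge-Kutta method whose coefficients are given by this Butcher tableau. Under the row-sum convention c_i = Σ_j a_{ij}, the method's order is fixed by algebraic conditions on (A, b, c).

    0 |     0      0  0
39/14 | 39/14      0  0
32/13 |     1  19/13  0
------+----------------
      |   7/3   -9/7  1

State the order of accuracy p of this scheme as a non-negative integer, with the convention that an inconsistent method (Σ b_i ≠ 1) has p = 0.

0

b = (7/3, -9/7, 1)
c = (0, 39/14, 32/13)
Ac = (0, 0, 57/14)
Σ b_i: 7/3·1 + (-9/7)·1 + 1·1 = 43/21 ≠ 1 ⇒ order 0.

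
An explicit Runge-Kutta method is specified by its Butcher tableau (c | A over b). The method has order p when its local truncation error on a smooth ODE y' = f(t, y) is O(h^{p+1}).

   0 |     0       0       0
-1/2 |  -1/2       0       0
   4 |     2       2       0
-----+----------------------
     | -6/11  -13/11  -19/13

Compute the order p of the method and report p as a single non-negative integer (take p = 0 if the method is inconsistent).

b = (-6/11, -13/11, -19/13)
c = (0, -1/2, 4)
Ac = (0, 0, -1)
Σ b_i: (-6/11)·1 + (-13/11)·1 + (-19/13)·1 = -456/143 ≠ 1 ⇒ order 0.

0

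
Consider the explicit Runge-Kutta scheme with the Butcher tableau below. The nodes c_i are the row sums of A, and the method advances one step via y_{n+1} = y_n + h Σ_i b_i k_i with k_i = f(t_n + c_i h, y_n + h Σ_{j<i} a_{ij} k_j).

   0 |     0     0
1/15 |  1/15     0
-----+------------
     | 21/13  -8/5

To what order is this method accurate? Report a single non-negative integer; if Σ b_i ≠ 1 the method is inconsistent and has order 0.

b = (21/13, -8/5)
c = (0, 1/15)
Σ b_i: 21/13·1 + (-8/5)·1 = 1/65 ≠ 1 ⇒ order 0.

0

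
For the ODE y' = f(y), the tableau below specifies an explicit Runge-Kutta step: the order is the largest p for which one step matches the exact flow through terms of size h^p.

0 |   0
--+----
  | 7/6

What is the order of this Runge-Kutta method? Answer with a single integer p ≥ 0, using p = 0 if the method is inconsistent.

b = (7/6)
c = (0)
Σ b_i: 7/6·1 = 7/6 ≠ 1 ⇒ order 0.

0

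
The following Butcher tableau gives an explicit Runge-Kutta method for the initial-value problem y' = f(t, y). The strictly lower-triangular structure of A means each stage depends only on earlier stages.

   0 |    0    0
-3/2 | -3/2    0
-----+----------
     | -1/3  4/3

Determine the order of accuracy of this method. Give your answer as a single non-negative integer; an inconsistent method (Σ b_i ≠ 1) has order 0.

b = (-1/3, 4/3)
c = (0, -3/2)
Σ b_i: (-1/3)·1 + 4/3·1 = 1 ✓
b·c: 4/3·(-3/2) = -2 ≠ 1/2 ⇒ order 1.

1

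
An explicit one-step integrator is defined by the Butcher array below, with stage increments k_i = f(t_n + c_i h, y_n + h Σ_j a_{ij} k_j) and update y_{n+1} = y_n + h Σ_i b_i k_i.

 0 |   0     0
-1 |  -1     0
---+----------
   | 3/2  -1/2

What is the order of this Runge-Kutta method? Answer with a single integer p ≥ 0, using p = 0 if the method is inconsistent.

b = (3/2, -1/2)
c = (0, -1)
Σ b_i: 3/2·1 + (-1/2)·1 = 1 ✓
b·c: (-1/2)·(-1) = 1/2 ✓; 2 stages ⇒ order 2.

2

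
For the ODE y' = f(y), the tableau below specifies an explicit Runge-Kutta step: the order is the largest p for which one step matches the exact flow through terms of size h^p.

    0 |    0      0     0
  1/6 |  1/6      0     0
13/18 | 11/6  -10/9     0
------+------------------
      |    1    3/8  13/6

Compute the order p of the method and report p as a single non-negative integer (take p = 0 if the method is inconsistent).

b = (1, 3/8, 13/6)
c = (0, 1/6, 13/18)
Ac = (0, 0, -5/27)
Σ b_i: 1·1 + 3/8·1 + 13/6·1 = 85/24 ≠ 1 ⇒ order 0.

0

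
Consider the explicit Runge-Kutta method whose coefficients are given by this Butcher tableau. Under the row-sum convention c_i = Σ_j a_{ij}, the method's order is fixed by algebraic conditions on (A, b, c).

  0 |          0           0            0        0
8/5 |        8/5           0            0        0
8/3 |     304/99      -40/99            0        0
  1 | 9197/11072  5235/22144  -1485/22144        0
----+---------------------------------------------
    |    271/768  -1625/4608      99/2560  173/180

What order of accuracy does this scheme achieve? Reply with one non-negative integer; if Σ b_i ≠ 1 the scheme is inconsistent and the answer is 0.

4

b = (271/768, -1625/4608, 99/2560, 173/180)
c = (0, 8/5, 8/3, 1)
Ac = (0, 0, -64/99, 69/346)
Σ b_i: 271/768·1 + (-1625/4608)·1 + 99/2560·1 + 173/180·1 = 1 ✓
b·c: (-1625/4608)·8/5 + 99/2560·8/3 + 173/180·1 = 1/2 ✓
b·c²: (-1625/4608)·64/25 + 99/2560·64/9 + 173/180·1 = 1/3 ✓
b·Ac: 99/2560·(-64/99) + 173/180·69/346 = 1/6 ✓
b·c³: (-1625/4608)·512/125 + 99/2560·512/27 + 173/180·1 = 1/4 ✓
b·(c∘Ac): 99/2560·(-512/297) + 173/180·69/346 = 1/8 ✓
b·Ac²: 99/2560·(-512/495) + 173/180·111/865 = 1/12 ✓
b·A²c: 173/180·15/346 = 1/24 ✓; 4 stages ⇒ order 4.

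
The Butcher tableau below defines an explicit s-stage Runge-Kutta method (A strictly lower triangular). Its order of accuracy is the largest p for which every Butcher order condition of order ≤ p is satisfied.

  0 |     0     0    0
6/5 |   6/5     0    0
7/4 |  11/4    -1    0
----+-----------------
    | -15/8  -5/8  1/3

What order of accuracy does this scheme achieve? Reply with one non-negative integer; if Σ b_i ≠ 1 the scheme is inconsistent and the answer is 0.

b = (-15/8, -5/8, 1/3)
c = (0, 6/5, 7/4)
Ac = (0, 0, -6/5)
Σ b_i: (-15/8)·1 + (-5/8)·1 + 1/3·1 = -13/6 ≠ 1 ⇒ order 0.

0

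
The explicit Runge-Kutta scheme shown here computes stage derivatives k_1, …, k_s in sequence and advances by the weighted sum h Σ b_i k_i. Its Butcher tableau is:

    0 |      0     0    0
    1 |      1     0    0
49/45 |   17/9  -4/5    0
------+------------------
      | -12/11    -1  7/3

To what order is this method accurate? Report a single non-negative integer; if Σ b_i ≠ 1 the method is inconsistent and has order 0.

b = (-12/11, -1, 7/3)
c = (0, 1, 49/45)
Ac = (0, 0, -4/5)
Σ b_i: (-12/11)·1 + (-1)·1 + 7/3·1 = 8/33 ≠ 1 ⇒ order 0.

0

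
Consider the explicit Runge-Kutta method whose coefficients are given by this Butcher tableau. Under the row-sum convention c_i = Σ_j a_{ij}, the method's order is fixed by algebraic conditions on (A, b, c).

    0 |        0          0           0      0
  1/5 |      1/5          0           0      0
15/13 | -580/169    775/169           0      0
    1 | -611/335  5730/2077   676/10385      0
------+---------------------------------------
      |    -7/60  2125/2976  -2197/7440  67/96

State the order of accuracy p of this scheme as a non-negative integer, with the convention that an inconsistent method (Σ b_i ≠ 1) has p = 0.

b = (-7/60, 2125/2976, -2197/7440, 67/96)
c = (0, 1/5, 15/13, 1)
Ac = (0, 0, 155/169, 42/67)
Σ b_i: (-7/60)·1 + 2125/2976·1 + (-2197/7440)·1 + 67/96·1 = 1 ✓
b·c: 2125/2976·1/5 + (-2197/7440)·15/13 + 67/96·1 = 1/2 ✓
b·c²: 2125/2976·1/25 + (-2197/7440)·225/169 + 67/96·1 = 1/3 ✓
b·Ac: (-2197/7440)·155/169 + 67/96·42/67 = 1/6 ✓
b·c³: 2125/2976·1/125 + (-2197/7440)·3375/2197 + 67/96·1 = 1/4 ✓
b·(c∘Ac): (-2197/7440)·2325/2197 + 67/96·42/67 = 1/8 ✓
b·Ac²: (-2197/7440)·31/169 + 67/96·66/335 = 1/12 ✓
b·A²c: 67/96·4/67 = 1/24 ✓; 4 stages ⇒ order 4.

4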